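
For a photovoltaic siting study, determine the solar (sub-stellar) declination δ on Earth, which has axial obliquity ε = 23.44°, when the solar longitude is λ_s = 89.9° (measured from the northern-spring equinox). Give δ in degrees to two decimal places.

sin δ = sin ε · sin λ_s = sin 23.44° × sin 89.9° = 0.397788.
δ = arcsin(0.397788) = +23.44°.

δ = +23.44°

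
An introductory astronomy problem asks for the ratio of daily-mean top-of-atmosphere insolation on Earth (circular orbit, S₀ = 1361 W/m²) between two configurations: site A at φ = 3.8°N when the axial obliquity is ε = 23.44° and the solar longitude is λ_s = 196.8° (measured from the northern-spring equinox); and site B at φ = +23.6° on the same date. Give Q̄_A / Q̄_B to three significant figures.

— Configuration A (φ=+3.8°):
Solar declination: sin δ = sin ε · sin λ_s = sin 23.44° × sin 196.8° = -0.11497, so δ = -6.602°.
cos H₀ = −tan(+3.8°) tan(-6.602°) = 0.0077, H₀ = 1.5631 rad.
Bracket: H₀ sin φ sin δ + cos φ cos δ sin H₀ = 1.5631×0.06627×-0.11497 + 0.99780×0.99337×0.99997 = -0.011909 + 0.991155 = 0.979246.
Q̄ = (S₀/π) × [bracket] = (1361/π) × 0.979246 = 424.23 W/m².
— Configuration B (φ=+23.6°):
cos H₀ = −tan(+23.6°) tan(-6.602°) = 0.0506, H₀ = 1.5202 rad.
Bracket: H₀ sin φ sin δ + cos φ cos δ sin H₀ = 1.5202×0.40035×-0.11497 + 0.91636×0.99337×0.99872 = -0.069972 + 0.909119 = 0.839147.
Q̄ = (S₀/π) × [bracket] = (1361/π) × 0.839147 = 363.54 W/m².
Ratio Q̄_A / Q̄_B = 424.23 / 363.54 = 1.167.

Q̄_A / Q̄_B ≈ 1.17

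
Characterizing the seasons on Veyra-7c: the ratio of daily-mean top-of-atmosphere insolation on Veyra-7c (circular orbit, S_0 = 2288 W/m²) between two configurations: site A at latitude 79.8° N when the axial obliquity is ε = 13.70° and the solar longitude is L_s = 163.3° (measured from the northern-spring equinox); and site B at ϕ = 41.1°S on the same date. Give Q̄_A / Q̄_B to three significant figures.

Q̄_A / Q̄_B ≈ 0.432

— Configuration A (ϕ=+79.8°):
Solar declination: sin δ = sin ε · sin L_s = sin 13.70° × sin 163.3° = 0.06806, so δ = +3.902°.
cos h₀ = −tan(+79.8°) tan(+3.902°) = -0.3791, h₀ = 1.9597 rad.
Bracket: h₀ sin ϕ sin δ + cos ϕ cos δ sin h₀ = 1.9597×0.98420×0.06806 + 0.17708×0.99768×0.92534 = 0.131270 + 0.163479 = 0.294749.
Q̄ = (S_0/π) × [bracket] = (2288/π) × 0.294749 = 214.66 W/m².
— Configuration B (ϕ=-41.1°):
cos h₀ = −tan(-41.1°) tan(+3.902°) = 0.0595, h₀ = 1.5113 rad.
Bracket: h₀ sin ϕ sin δ + cos ϕ cos δ sin h₀ = 1.5113×-0.65738×0.06806 + 0.75356×0.99768×0.99823 = -0.067618 + 0.750481 = 0.682863.
Q̄ = (S_0/π) × [bracket] = (2288/π) × 0.682863 = 497.32 W/m².
Ratio Q̄_A / Q̄_B = 214.66 / 497.32 = 0.4316.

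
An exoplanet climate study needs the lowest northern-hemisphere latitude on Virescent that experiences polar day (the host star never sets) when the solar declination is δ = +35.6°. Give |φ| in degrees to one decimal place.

Polar day requires cos H₀ = −tan φ tan δ ≤ −1, i.e. tan φ tan δ ≥ 1.
The boundary is |tan φ| · |tan δ| = 1, so |φ| = 90° − |δ| = 90° − 35.6° = 54.4° in the northern hemisphere.

|φ| = 54.4°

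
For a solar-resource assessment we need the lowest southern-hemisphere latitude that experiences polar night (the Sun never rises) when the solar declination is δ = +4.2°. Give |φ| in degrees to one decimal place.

|φ| = 85.8°

Polar night requires cos H₀ = −tan φ tan δ ≥ 1, i.e. tan φ tan δ ≤ −1.
The boundary is |tan φ| · |tan δ| = 1, so |φ| = 90° − |δ| = 90° − 4.2° = 85.8° in the southern hemisphere.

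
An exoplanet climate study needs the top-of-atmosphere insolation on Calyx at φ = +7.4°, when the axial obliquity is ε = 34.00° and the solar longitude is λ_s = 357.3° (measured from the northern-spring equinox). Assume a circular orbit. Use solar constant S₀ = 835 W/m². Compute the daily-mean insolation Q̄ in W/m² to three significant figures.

Solar declination: sin δ = sin ε · sin λ_s = sin 34.00° × sin 357.3° = -0.02634, so δ = -1.509°.
cos H₀ = −tan(+7.4°) tan(-1.509°) = 0.0034, H₀ = 1.5674 rad.
Bracket: H₀ sin φ sin δ + cos φ cos δ sin H₀ = 1.5674×0.12880×-0.02634 + 0.99167×0.99965×0.99999 = -0.005318 + 0.991313 = 0.985995.
Q̄ = (S₀/π) × [bracket] = (835/π) × 0.985995 = 262.1 W/m².

Q̄ ≈ 262 W/m²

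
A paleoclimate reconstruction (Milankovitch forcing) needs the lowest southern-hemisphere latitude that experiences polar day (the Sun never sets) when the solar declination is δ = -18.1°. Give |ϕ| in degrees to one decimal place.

Polar day requires cos h₀ = −tan ϕ tan δ ≤ −1, i.e. tan ϕ tan δ ≥ 1.
The boundary is |tan ϕ| · |tan δ| = 1, so |ϕ| = 90° − |δ| = 90° − 18.1° = 71.9° in the southern hemisphere.

|ϕ| = 71.9°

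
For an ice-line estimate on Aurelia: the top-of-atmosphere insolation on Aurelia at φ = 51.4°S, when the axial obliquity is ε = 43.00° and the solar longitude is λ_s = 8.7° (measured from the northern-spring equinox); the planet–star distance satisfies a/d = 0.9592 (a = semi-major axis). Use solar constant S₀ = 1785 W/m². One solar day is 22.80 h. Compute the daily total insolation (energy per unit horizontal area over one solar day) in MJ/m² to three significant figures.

Solar declination: sin δ = sin ε · sin λ_s = sin 43.00° × sin 8.7° = 0.10316, so δ = +5.921°.
cos H₀ = −tan(-51.4°) tan(+5.921°) = 0.1299, H₀ = 1.4405 rad.
Bracket: H₀ sin φ sin δ + cos φ cos δ sin H₀ = 1.4405×-0.78152×0.10316 + 0.62388×0.99466×0.99152 = -0.116135 + 0.615286 = 0.499151.
Inverse-square distance factor (a/d)² = 0.9592² = 0.920065.
Q̄ = (S₀/π) × 0.920065 × [bracket] = (1785/π) × 0.920065 × 0.499151 = 260.94 W/m².
Daily total = Q̄ × 22.80 h × 3600 s/h = 260.94 × 22.80 × 3600 / 10⁶ = 21.42 MJ/m².

21.4 MJ/m²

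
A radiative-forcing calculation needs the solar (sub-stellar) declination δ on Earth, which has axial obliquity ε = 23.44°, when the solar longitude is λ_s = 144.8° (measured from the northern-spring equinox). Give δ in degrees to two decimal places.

sin δ = sin ε · sin λ_s = sin 23.44° × sin 144.8° = 0.229298.
δ = arcsin(0.229298) = +13.26°.

δ = +13.26°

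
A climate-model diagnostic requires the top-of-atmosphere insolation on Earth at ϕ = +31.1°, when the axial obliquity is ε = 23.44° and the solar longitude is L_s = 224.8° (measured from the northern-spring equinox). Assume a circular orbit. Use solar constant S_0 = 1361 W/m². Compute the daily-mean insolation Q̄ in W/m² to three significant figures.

Solar declination: sin δ = sin ε · sin L_s = sin 23.44° × sin 224.8° = -0.28030, so δ = -16.278°.
cos h₀ = −tan(+31.1°) tan(-16.278°) = 0.1761, h₀ = 1.3937 rad.
Bracket: h₀ sin ϕ sin δ + cos ϕ cos δ sin h₀ = 1.3937×0.51653×-0.28030 + 0.85627×0.95991×0.98436 = -0.201785 + 0.809087 = 0.607302.
Q̄ = (S_0/π) × [bracket] = (1361/π) × 0.607302 = 263.1 W/m².

Q̄ ≈ 263 W/m²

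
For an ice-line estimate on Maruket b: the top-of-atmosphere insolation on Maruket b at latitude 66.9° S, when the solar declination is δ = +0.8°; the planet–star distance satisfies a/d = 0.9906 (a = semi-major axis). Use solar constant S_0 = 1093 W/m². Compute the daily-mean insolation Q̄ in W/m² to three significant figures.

Q̄ ≈ 127 W/m²

cos h₀ = −tan(-66.9°) tan(+0.800°) = 0.0327, h₀ = 1.5381 rad.
Bracket: h₀ sin ϕ sin δ + cos ϕ cos δ sin h₀ = 1.5381×-0.91982×0.01396 + 0.39234×0.99990×0.99946 = -0.019750 + 0.392089 = 0.372339.
Inverse-square distance factor (a/d)² = 0.9906² = 0.981288.
Q̄ = (S_0/π) × 0.981288 × [bracket] = (1093/π) × 0.981288 × 0.372339 = 127.1 W/m².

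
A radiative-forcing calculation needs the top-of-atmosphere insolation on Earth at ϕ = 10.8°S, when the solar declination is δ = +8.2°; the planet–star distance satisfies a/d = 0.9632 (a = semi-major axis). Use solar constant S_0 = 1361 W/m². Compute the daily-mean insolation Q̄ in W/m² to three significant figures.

Q̄ ≈ 374 W/m²

cos h₀ = −tan(-10.8°) tan(+8.200°) = 0.0275, h₀ = 1.5433 rad.
Bracket: h₀ sin ϕ sin δ + cos ϕ cos δ sin h₀ = 1.5433×-0.18738×0.14263 + 0.98229×0.98978×0.99962 = -0.041246 + 0.971882 = 0.930636.
Inverse-square distance factor (a/d)² = 0.9632² = 0.927754.
Q̄ = (S_0/π) × 0.927754 × [bracket] = (1361/π) × 0.927754 × 0.930636 = 374.0 W/m².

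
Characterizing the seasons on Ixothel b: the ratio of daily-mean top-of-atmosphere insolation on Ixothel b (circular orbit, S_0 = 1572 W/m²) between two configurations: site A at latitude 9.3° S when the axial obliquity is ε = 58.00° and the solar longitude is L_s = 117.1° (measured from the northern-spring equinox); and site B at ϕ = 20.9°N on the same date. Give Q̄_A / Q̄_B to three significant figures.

Q̄_A / Q̄_B ≈ 0.426

— Configuration A (ϕ=-9.3°):
Solar declination: sin δ = sin ε · sin L_s = sin 58.00° × sin 117.1° = 0.75494, so δ = +49.020°.
cos h₀ = −tan(-9.3°) tan(+49.020°) = 0.1885, h₀ = 1.3811 rad.
Bracket: h₀ sin ϕ sin δ + cos ϕ cos δ sin h₀ = 1.3811×-0.16160×0.75494 + 0.98686×0.65579×0.98207 = -0.168492 + 0.635569 = 0.467077.
Q̄ = (S_0/π) × [bracket] = (1572/π) × 0.467077 = 233.72 W/m².
— Configuration B (ϕ=+20.9°):
cos h₀ = −tan(+20.9°) tan(+49.020°) = -0.4396, h₀ = 2.0259 rad.
Bracket: h₀ sin ϕ sin δ + cos ϕ cos δ sin h₀ = 2.0259×0.35674×0.75494 + 0.93420×0.65579×0.89819 = 0.545610 + 0.550266 = 1.095876.
Q̄ = (S_0/π) × [bracket] = (1572/π) × 1.095876 = 548.36 W/m².
Ratio Q̄_A / Q̄_B = 233.72 / 548.36 = 0.4262.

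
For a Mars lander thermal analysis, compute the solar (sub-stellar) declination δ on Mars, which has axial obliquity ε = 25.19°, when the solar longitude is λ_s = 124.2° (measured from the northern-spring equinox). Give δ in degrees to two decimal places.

δ = +20.61°

sin δ = sin ε · sin λ_s = sin 25.19° × sin 124.2° = 0.352023.
δ = arcsin(0.352023) = +20.61°.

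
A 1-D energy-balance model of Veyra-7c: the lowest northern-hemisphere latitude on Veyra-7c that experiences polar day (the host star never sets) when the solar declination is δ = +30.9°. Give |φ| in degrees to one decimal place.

Polar day requires cos H₀ = −tan φ tan δ ≤ −1, i.e. tan φ tan δ ≥ 1.
The boundary is |tan φ| · |tan δ| = 1, so |φ| = 90° − |δ| = 90° − 30.9° = 59.1° in the northern hemisphere.

|φ| = 59.1°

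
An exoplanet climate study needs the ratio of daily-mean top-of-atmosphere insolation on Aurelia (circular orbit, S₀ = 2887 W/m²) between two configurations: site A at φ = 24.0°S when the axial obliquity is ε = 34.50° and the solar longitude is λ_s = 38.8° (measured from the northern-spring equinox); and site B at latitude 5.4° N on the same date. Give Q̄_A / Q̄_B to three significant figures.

Q̄_A / Q̄_B ≈ 0.650

— Configuration A (φ=-24.0°):
Solar declination: sin δ = sin ε · sin λ_s = sin 34.50° × sin 38.8° = 0.35491, so δ = +20.788°.
cos H₀ = −tan(-24.0°) tan(+20.788°) = 0.1690, H₀ = 1.4010 rad.
Bracket: H₀ sin φ sin δ + cos φ cos δ sin H₀ = 1.4010×-0.40674×0.35491 + 0.91355×0.93490×0.98561 = -0.202243 + 0.841788 = 0.639545.
Q̄ = (S₀/π) × [bracket] = (2887/π) × 0.639545 = 587.72 W/m².
— Configuration B (φ=+5.4°):
cos H₀ = −tan(+5.4°) tan(+20.788°) = -0.0359, H₀ = 1.6067 rad.
Bracket: H₀ sin φ sin δ + cos φ cos δ sin H₀ = 1.6067×0.09411×0.35491 + 0.99556×0.93490×0.99936 = 0.053665 + 0.930153 = 0.983818.
Q̄ = (S₀/π) × [bracket] = (2887/π) × 0.983818 = 904.09 W/m².
Ratio Q̄_A / Q̄_B = 587.72 / 904.09 = 0.6501.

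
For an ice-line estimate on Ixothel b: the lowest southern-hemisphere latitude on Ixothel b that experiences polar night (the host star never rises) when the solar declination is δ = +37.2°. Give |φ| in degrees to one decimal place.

Polar night requires cos H₀ = −tan φ tan δ ≥ 1, i.e. tan φ tan δ ≤ −1.
The boundary is |tan φ| · |tan δ| = 1, so |φ| = 90° − |δ| = 90° − 37.2° = 52.8° in the southern hemisphere.

|φ| = 52.8°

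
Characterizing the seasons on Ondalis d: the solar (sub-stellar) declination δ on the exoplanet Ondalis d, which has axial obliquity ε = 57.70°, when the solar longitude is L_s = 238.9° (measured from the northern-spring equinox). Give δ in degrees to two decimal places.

sin δ = sin ε · sin L_s = sin 57.70° × sin 238.9° = -0.723770.
δ = arcsin(-0.723770) = -46.37°.

δ = -46.37°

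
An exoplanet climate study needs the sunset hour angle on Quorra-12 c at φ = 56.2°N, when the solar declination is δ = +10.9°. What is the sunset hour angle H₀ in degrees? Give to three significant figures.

cos H₀ = −tan φ · tan δ = −tan(+56.2°) × tan(+10.900°) = -0.2877, so H₀ = 1.8626 rad = 106.72°.

H₀ = 107°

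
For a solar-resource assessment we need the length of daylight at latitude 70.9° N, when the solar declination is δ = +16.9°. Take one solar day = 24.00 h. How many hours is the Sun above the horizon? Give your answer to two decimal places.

20.18 h

cos h₀ = −tan ϕ · tan δ = −tan(+70.9°) × tan(+16.900°) = -0.8774, so h₀ = 2.6412 rad = 151.33°.
Daylight = 2h₀/(2π) × 24.00 h = (2.6412/π) × 24.00 = 20.18 h.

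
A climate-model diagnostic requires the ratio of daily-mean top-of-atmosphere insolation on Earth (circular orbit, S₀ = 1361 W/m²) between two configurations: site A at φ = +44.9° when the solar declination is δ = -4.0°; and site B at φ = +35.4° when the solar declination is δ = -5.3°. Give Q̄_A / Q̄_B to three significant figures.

— Configuration A (φ=+44.9°):
cos H₀ = −tan(+44.9°) tan(-4.000°) = 0.0697, H₀ = 1.5011 rad.
Bracket: H₀ sin φ sin δ + cos φ cos δ sin H₀ = 1.5011×0.70587×-0.06976 + 0.70834×0.99756×0.99757 = -0.073916 + 0.704895 = 0.630979.
Q̄ = (S₀/π) × [bracket] = (1361/π) × 0.630979 = 273.35 W/m².
— Configuration B (φ=+35.4°):
cos H₀ = −tan(+35.4°) tan(-5.300°) = 0.0659, H₀ = 1.5048 rad.
Bracket: H₀ sin φ sin δ + cos φ cos δ sin H₀ = 1.5048×0.57928×-0.09237 + 0.81513×0.99572×0.99782 = -0.080519 + 0.809872 = 0.729353.
Q̄ = (S₀/π) × [bracket] = (1361/π) × 0.729353 = 315.97 W/m².
Ratio Q̄_A / Q̄_B = 273.35 / 315.97 = 0.8651.

Q̄_A / Q̄_B ≈ 0.865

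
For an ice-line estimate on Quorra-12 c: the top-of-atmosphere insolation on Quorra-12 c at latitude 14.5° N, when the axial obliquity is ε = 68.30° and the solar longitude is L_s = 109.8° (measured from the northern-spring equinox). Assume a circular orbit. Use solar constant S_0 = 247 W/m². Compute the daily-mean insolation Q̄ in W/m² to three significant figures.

Q̄ ≈ 68.1 W/m²

Solar declination: sin δ = sin ε · sin L_s = sin 68.30° × sin 109.8° = 0.87420, so δ = +60.951°.
cos h₀ = −tan(+14.5°) tan(+60.951°) = -0.4656, h₀ = 2.0551 rad.
Bracket: h₀ sin ϕ sin δ + cos ϕ cos δ sin h₀ = 2.0551×0.25038×0.87420 + 0.96815×0.48556×0.88499 = 0.449825 + 0.416029 = 0.865854.
Q̄ = (S_0/π) × [bracket] = (247/π) × 0.865854 = 68.08 W/m².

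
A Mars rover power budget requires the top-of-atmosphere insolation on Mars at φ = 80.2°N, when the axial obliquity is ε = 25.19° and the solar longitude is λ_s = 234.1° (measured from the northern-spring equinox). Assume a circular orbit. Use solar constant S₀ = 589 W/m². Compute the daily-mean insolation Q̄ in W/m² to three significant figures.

Q̄ ≈ 0.00 W/m²

Solar declination: sin δ = sin ε · sin λ_s = sin 25.19° × sin 234.1° = -0.34477, so δ = -20.168°.
cos H₀ = −tan(+80.2°) tan(-20.168°) = 2.1264 ≥ 1 ⇒ polar night, H₀ = 0 and Q̄ = 0.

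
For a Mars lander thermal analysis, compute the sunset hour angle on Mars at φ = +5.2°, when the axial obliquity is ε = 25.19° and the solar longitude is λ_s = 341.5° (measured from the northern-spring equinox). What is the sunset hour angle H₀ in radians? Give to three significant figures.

Solar declination: sin δ = sin ε · sin λ_s = sin 25.19° × sin 341.5° = -0.13505, so δ = -7.762°.
cos H₀ = −tan φ · tan δ = −tan(+5.2°) × tan(-7.762°) = 0.0124, so H₀ = 1.5584 rad = 89.29°.

H₀ = 1.56 rad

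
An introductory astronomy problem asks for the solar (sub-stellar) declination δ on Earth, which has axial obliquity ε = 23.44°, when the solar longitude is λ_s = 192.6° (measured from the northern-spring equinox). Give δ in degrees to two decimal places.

δ = -4.98°

sin δ = sin ε · sin λ_s = sin 23.44° × sin 192.6° = -0.086775.
δ = arcsin(-0.086775) = -4.98°.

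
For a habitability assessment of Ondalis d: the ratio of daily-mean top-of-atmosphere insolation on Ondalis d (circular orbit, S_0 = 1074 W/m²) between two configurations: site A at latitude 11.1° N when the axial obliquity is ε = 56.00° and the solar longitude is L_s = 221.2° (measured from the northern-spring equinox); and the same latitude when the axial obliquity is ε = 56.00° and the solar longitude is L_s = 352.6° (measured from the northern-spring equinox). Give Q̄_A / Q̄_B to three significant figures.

Q̄_A / Q̄_B ≈ 0.703

— Configuration A (ϕ=+11.1°):
Solar declination: sin δ = sin ε · sin L_s = sin 56.00° × sin 221.2° = -0.54608, so δ = -33.098°.
cos h₀ = −tan(+11.1°) tan(-33.098°) = 0.1279, h₀ = 1.4426 rad.
Bracket: h₀ sin ϕ sin δ + cos ϕ cos δ sin h₀ = 1.4426×0.19252×-0.54608 + 0.98129×0.83773×0.99179 = -0.151662 + 0.815307 = 0.663645.
Q̄ = (S_0/π) × [bracket] = (1074/π) × 0.663645 = 226.88 W/m².
— Configuration B (ϕ=+11.1°):
Solar declination: sin δ = sin ε · sin L_s = sin 56.00° × sin 352.6° = -0.10678, so δ = -6.130°.
cos h₀ = −tan(+11.1°) tan(-6.130°) = 0.0211, h₀ = 1.5497 rad.
Bracket: h₀ sin ϕ sin δ + cos ϕ cos δ sin h₀ = 1.5497×0.19252×-0.10678 + 0.98129×0.99428×0.99978 = -0.031858 + 0.975462 = 0.943604.
Q̄ = (S_0/π) × [bracket] = (1074/π) × 0.943604 = 322.59 W/m².
Ratio Q̄_A / Q̄_B = 226.88 / 322.59 = 0.7033.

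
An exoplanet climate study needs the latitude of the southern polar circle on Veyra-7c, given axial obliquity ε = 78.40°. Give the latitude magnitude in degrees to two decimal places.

11.60°

The polar circle is the lowest latitude that experiences at least one full rotation of continuous darkness at the northern-summer solstice; it lies at |φ| = 90° − ε = 90° − 78.40° = 11.60°.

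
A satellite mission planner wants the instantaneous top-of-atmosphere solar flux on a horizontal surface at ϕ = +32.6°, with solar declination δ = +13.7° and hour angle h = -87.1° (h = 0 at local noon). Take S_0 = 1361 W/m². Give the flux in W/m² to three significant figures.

cos θ_z = sin ϕ sin δ + cos ϕ cos δ cos h = 0.127601 + 0.041410 = 0.169011.
Flux = S_0 · cos θ_z = 1361 × 0.169011 = 230.0 W/m².

230 W/m²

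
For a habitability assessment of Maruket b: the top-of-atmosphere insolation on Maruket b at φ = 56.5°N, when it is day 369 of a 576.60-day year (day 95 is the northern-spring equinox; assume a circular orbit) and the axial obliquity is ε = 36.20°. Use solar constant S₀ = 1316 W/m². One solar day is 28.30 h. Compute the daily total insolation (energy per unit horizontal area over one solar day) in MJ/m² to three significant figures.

Solar longitude: λ_s = 360° × (369 − 95)/576.60 = 171.072°.
sin δ = sin 36.20° × sin 171.072° = 0.09166, so δ = +5.259°.
cos H₀ = −tan(+56.5°) tan(+5.259°) = -0.1391, H₀ = 1.7103 rad.
Bracket: H₀ sin φ sin δ + cos φ cos δ sin H₀ = 1.7103×0.83389×0.09166 + 0.55194×0.99579×0.99028 = 0.130726 + 0.544274 = 0.675000.
Q̄ = (S₀/π) × [bracket] = (1316/π) × 0.675000 = 282.75 W/m².
Daily total = Q̄ × 28.30 h × 3600 s/h = 282.75 × 28.30 × 3600 / 10⁶ = 28.81 MJ/m².

28.8 MJ/m²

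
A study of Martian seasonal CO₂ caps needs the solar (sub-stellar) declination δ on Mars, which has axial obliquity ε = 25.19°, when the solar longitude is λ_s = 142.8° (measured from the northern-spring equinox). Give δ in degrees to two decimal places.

δ = +14.91°

sin δ = sin ε · sin λ_s = sin 25.19° × sin 142.8° = 0.257330.
δ = arcsin(0.257330) = +14.91°.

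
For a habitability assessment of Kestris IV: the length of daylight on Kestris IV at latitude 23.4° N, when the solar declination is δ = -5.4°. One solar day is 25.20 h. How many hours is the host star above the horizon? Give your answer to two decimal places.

cos h₀ = −tan ϕ · tan δ = −tan(+23.4°) × tan(-5.400°) = 0.0409, so h₀ = 1.5299 rad = 87.66°.
Daylight = 2h₀/(2π) × 25.20 h = (1.5299/π) × 25.20 = 12.27 h.

12.27 h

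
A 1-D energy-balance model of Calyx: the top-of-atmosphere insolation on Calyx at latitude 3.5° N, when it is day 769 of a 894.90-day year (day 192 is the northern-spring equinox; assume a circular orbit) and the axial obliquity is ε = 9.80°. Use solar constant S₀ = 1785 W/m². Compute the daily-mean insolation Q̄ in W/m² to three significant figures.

Solar longitude: λ_s = 360° × (769 − 192)/894.90 = 232.115°.
sin δ = sin 9.80° × sin 232.115° = -0.13434, so δ = -7.720°.
cos H₀ = −tan(+3.5°) tan(-7.720°) = 0.0083, H₀ = 1.5625 rad.
Bracket: H₀ sin φ sin δ + cos φ cos δ sin H₀ = 1.5625×0.06105×-0.13434 + 0.99813×0.99094×0.99997 = -0.012815 + 0.989057 = 0.976242.
Q̄ = (S₀/π) × [bracket] = (1785/π) × 0.976242 = 554.7 W/m².

Q̄ ≈ 555 W/m²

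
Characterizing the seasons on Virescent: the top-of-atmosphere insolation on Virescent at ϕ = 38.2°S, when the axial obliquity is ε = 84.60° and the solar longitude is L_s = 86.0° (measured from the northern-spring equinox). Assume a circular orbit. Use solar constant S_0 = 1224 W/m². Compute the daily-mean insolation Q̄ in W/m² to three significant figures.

Q̄ ≈ 0.00 W/m²

Solar declination: sin δ = sin ε · sin L_s = sin 84.60° × sin 86.0° = 0.99314, so δ = +83.283°.
cos h₀ = −tan(-38.2°) tan(+83.283°) = 6.6821 ≥ 1 ⇒ polar night, h₀ = 0 and Q̄ = 0.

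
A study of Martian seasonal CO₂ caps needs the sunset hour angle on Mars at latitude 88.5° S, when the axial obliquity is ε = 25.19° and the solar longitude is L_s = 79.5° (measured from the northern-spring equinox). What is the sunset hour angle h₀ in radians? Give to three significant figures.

h₀ = 0.00 rad

Solar declination: sin δ = sin ε · sin L_s = sin 25.19° × sin 79.5° = 0.41849, so δ = +24.740°.
cos h₀ = −tan ϕ · tan δ = 17.5967 ≥ 1, so the Sun never rises (polar night) and h₀ = 0.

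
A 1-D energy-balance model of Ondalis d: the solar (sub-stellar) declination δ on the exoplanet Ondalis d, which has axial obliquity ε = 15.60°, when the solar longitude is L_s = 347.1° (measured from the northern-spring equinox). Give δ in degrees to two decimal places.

sin δ = sin ε · sin L_s = sin 15.60° × sin 347.1° = -0.060036.
δ = arcsin(-0.060036) = -3.44°.

δ = -3.44°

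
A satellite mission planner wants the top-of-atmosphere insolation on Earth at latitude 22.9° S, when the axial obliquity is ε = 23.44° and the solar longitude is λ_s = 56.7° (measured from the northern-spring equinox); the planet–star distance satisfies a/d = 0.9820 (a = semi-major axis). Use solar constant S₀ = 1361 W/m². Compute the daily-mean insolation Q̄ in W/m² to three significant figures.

Solar declination: sin δ = sin ε · sin λ_s = sin 23.44° × sin 56.7° = 0.33247, so δ = +19.419°.
cos H₀ = −tan(-22.9°) tan(+19.419°) = 0.1489, H₀ = 1.4213 rad.
Bracket: H₀ sin φ sin δ + cos φ cos δ sin H₀ = 1.4213×-0.38912×0.33247 + 0.92119×0.94311×0.98885 = -0.183875 + 0.859097 = 0.675222.
Inverse-square distance factor (a/d)² = 0.9820² = 0.964324.
Q̄ = (S₀/π) × 0.964324 × [bracket] = (1361/π) × 0.964324 × 0.675222 = 282.1 W/m².

Q̄ ≈ 282 W/m²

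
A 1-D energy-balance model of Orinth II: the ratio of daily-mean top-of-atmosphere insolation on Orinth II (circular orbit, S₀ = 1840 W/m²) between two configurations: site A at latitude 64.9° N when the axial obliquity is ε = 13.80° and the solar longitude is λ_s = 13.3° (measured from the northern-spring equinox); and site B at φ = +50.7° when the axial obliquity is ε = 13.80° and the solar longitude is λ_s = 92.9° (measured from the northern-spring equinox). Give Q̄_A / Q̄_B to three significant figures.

— Configuration A (φ=+64.9°):
Solar declination: sin δ = sin ε · sin λ_s = sin 13.80° × sin 13.3° = 0.05487, so δ = +3.146°.
cos H₀ = −tan(+64.9°) tan(+3.146°) = -0.1173, H₀ = 1.6884 rad.
Bracket: H₀ sin φ sin δ + cos φ cos δ sin H₀ = 1.6884×0.90557×0.05487 + 0.42420×0.99849×0.99309 = 0.083894 + 0.420633 = 0.504527.
Q̄ = (S₀/π) × [bracket] = (1840/π) × 0.504527 = 295.50 W/m².
— Configuration B (φ=+50.7°):
Solar declination: sin δ = sin ε · sin λ_s = sin 13.80° × sin 92.9° = 0.23823, so δ = +13.782°.
cos H₀ = −tan(+50.7°) tan(+13.782°) = -0.2997, H₀ = 1.8752 rad.
Bracket: H₀ sin φ sin δ + cos φ cos δ sin H₀ = 1.8752×0.77384×0.23823 + 0.63338×0.97121×0.95404 = 0.345697 + 0.586873 = 0.932570.
Q̄ = (S₀/π) × [bracket] = (1840/π) × 0.932570 = 546.20 W/m².
Ratio Q̄_A / Q̄_B = 295.50 / 546.20 = 0.5410.

Q̄_A / Q̄_B ≈ 0.541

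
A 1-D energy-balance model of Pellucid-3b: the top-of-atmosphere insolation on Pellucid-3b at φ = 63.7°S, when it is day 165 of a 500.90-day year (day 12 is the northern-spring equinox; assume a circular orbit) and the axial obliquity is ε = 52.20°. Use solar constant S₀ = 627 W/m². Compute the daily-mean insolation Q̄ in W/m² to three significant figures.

Solar longitude: λ_s = 360° × (165 − 12)/500.90 = 109.962°.
sin δ = sin 52.20° × sin 109.962° = 0.74268, so δ = +47.960°.
cos H₀ = −tan(-63.7°) tan(+47.960°) = 2.2440 ≥ 1 ⇒ polar night, H₀ = 0 and Q̄ = 0.

Q̄ ≈ 0.00 W/m²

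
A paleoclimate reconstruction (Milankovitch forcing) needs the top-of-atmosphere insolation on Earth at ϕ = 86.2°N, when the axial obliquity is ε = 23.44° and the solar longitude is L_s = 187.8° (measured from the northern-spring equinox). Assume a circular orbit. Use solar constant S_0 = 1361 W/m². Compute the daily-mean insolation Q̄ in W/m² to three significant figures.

Q̄ ≈ 2.19 W/m²

Solar declination: sin δ = sin ε · sin L_s = sin 23.44° × sin 187.8° = -0.05399, so δ = -3.095°.
cos h₀ = −tan(+86.2°) tan(-3.095°) = 0.8140, h₀ = 0.6198 rad.
Bracket: h₀ sin ϕ sin δ + cos ϕ cos δ sin h₀ = 0.6198×0.99780×-0.05399 + 0.06627×0.99854×0.58088 = -0.033389 + 0.038439 = 0.005050.
Q̄ = (S_0/π) × [bracket] = (1361/π) × 0.005050 = 2.188 W/m².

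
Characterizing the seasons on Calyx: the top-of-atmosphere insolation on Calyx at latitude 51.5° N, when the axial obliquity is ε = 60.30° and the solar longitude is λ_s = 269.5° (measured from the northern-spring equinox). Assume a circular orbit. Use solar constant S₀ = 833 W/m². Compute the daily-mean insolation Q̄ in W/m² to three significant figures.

Q̄ ≈ 0.00 W/m²

Solar declination: sin δ = sin ε · sin λ_s = sin 60.30° × sin 269.5° = -0.86860, so δ = -60.296°.
cos H₀ = −tan(+51.5°) tan(-60.296°) = 2.2037 ≥ 1 ⇒ polar night, H₀ = 0 and Q̄ = 0.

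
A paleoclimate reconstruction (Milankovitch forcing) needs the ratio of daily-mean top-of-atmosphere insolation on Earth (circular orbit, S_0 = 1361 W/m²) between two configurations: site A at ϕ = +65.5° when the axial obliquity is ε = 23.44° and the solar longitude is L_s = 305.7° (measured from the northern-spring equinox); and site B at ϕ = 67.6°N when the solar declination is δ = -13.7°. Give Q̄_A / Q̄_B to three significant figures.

Q̄_A / Q̄_B ≈ 0.506

— Configuration A (ϕ=+65.5°):
Solar declination: sin δ = sin ε · sin L_s = sin 23.44° × sin 305.7° = -0.32304, so δ = -18.847°.
cos h₀ = −tan(+65.5°) tan(-18.847°) = 0.7490, h₀ = 0.7242 rad.
Bracket: h₀ sin ϕ sin δ + cos ϕ cos δ sin h₀ = 0.7242×0.90996×-0.32304 + 0.41469×0.94639×0.66257 = -0.212881 + 0.260031 = 0.047150.
Q̄ = (S_0/π) × [bracket] = (1361/π) × 0.047150 = 20.426 W/m².
— Configuration B (ϕ=+67.6°):
cos h₀ = −tan(+67.6°) tan(-13.700°) = 0.5914, h₀ = 0.9380 rad.
Bracket: h₀ sin ϕ sin δ + cos ϕ cos δ sin h₀ = 0.9380×0.92455×-0.23684 + 0.38107×0.97155×0.80635 = -0.205394 + 0.298534 = 0.093140.
Q̄ = (S_0/π) × [bracket] = (1361/π) × 0.093140 = 40.350 W/m².
Ratio Q̄_A / Q̄_B = 20.426 / 40.350 = 0.5062.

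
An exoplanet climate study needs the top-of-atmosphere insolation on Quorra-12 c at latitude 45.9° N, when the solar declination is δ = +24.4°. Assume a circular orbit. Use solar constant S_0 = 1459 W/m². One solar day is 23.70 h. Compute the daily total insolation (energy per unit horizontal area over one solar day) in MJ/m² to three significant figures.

cos h₀ = −tan(+45.9°) tan(+24.400°) = -0.4681, h₀ = 2.0579 rad.
Bracket: h₀ sin ϕ sin δ + cos ϕ cos δ sin h₀ = 2.0579×0.71813×0.41310 + 0.69591×0.91068×0.88368 = 0.610496 + 0.560033 = 1.170529.
Q̄ = (S_0/π) × [bracket] = (1459/π) × 1.170529 = 543.61 W/m².
Daily total = Q̄ × 23.70 h × 3600 s/h = 543.61 × 23.70 × 3600 / 10⁶ = 46.38 MJ/m².

46.4 MJ/m²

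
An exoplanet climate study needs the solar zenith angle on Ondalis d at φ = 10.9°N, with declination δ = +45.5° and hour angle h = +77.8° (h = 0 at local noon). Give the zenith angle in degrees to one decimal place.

cos θ_z = sin φ sin δ + cos φ cos δ cos h = 0.134872 + 0.145447 = 0.280319.
θ_z = arccos(0.280319) = 73.7°.

θ_z = 73.7°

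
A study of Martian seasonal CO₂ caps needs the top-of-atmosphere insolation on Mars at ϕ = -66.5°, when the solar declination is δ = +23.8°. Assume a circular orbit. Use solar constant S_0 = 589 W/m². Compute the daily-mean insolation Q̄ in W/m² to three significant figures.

Q̄ ≈ 0.00 W/m²

cos h₀ = −tan(-66.5°) tan(+23.800°) = 1.0144 ≥ 1 ⇒ polar night, h₀ = 0 and Q̄ = 0.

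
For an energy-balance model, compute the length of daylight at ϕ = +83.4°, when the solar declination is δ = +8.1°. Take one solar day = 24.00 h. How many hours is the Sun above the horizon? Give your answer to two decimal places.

24.00 h

Sunrise equation: cos h₀ = −tan ϕ · tan δ = -1.2300 ≤ −1, so the Sun never sets (polar day) and h₀ = π.
Daylight = 2h₀/(2π) × 24.00 h = (3.1416/π) × 24.00 = 24.00 h.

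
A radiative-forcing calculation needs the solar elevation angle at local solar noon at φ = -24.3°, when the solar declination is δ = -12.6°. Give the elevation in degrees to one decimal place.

78.3°

At local noon the hour angle is zero, so the zenith angle equals |φ − δ| = |-24.3° − (-12.600°)| = 11.700°.
Elevation = 90° − 11.700° = 78.3°.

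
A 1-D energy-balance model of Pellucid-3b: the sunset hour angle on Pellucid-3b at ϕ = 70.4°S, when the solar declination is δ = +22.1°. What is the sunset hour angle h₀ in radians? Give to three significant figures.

cos h₀ = −tan ϕ · tan δ = 1.1403 ≥ 1, so the host star never rises (polar night) and h₀ = 0.

h₀ = 0.00 rad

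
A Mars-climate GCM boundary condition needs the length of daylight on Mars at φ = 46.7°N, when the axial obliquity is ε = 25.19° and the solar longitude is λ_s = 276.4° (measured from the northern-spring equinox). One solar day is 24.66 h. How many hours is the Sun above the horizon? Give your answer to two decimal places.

8.26 h

Solar declination: sin δ = sin ε · sin λ_s = sin 25.19° × sin 276.4° = -0.42297, so δ = -25.022°.
cos H₀ = −tan φ · tan δ = −tan(+46.7°) × tan(-25.022°) = 0.4953, so H₀ = 1.0526 rad = 60.31°.
Daylight = 2H₀/(2π) × 24.66 h = (1.0526/π) × 24.66 = 8.26 h.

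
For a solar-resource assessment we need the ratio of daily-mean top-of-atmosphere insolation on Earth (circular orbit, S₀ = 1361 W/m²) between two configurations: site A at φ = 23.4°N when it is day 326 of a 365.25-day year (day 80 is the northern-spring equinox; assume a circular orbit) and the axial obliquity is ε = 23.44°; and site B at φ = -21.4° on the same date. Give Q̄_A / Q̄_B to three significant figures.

— Configuration A (φ=+23.4°):
Solar longitude: λ_s = 360° × (326 − 80)/365.25 = 242.464°.
sin δ = sin 23.44° × sin 242.464° = -0.35273, so δ = -20.654°.
cos H₀ = −tan(+23.4°) tan(-20.654°) = 0.1631, H₀ = 1.4069 rad.
Bracket: H₀ sin φ sin δ + cos φ cos δ sin H₀ = 1.4069×0.39715×-0.35273 + 0.91775×0.93573×0.98661 = -0.197088 + 0.847267 = 0.650179.
Q̄ = (S₀/π) × [bracket] = (1361/π) × 0.650179 = 281.67 W/m².
— Configuration B (φ=-21.4°):
cos H₀ = −tan(-21.4°) tan(-20.654°) = -0.1477, H₀ = 1.7191 rad.
Bracket: H₀ sin φ sin δ + cos φ cos δ sin H₀ = 1.7191×-0.36488×-0.35273 + 0.93106×0.93573×0.98903 = 0.221255 + 0.861663 = 1.082918.
Q̄ = (S₀/π) × [bracket] = (1361/π) × 1.082918 = 469.14 W/m².
Ratio Q̄_A / Q̄_B = 281.67 / 469.14 = 0.6004.

Q̄_A / Q̄_B ≈ 0.600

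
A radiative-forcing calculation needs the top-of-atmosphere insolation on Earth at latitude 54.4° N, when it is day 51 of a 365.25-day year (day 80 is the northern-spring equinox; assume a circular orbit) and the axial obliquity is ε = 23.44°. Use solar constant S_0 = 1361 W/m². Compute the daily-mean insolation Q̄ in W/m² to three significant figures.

Solar longitude: L_s = 360° × (51 − 80)/365.25 = -28.583°, i.e. -28.583° + 360° = 331.417°.
sin δ = sin 23.44° × sin 331.417° = -0.19032, so δ = -10.971°.
cos h₀ = −tan(+54.4°) tan(-10.971°) = 0.2708, h₀ = 1.2966 rad.
Bracket: h₀ sin ϕ sin δ + cos ϕ cos δ sin h₀ = 1.2966×0.81310×-0.19032 + 0.58212×0.98172×0.96264 = -0.200648 + 0.550128 = 0.349480.
Q̄ = (S_0/π) × [bracket] = (1361/π) × 0.349480 = 151.4 W/m².

Q̄ ≈ 151 W/m²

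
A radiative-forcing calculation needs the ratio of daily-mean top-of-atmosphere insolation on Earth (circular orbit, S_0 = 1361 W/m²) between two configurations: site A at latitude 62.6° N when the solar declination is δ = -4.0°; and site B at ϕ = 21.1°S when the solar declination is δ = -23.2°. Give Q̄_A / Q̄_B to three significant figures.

Q̄_A / Q̄_B ≈ 0.335

— Configuration A (ϕ=+62.6°):
cos h₀ = −tan(+62.6°) tan(-4.000°) = 0.1349, h₀ = 1.4355 rad.
Bracket: h₀ sin ϕ sin δ + cos ϕ cos δ sin h₀ = 1.4355×0.88782×-0.06976 + 0.46020×0.99756×0.99086 = -0.088907 + 0.454881 = 0.365974.
Q̄ = (S_0/π) × [bracket] = (1361/π) × 0.365974 = 158.55 W/m².
— Configuration B (ϕ=-21.1°):
cos h₀ = −tan(-21.1°) tan(-23.200°) = -0.1654, h₀ = 1.7369 rad.
Bracket: h₀ sin ϕ sin δ + cos ϕ cos δ sin h₀ = 1.7369×-0.36000×-0.39394 + 0.93295×0.91914×0.98623 = 0.246324 + 0.845704 = 1.092028.
Q̄ = (S_0/π) × [bracket] = (1361/π) × 1.092028 = 473.09 W/m².
Ratio Q̄_A / Q̄_B = 158.55 / 473.09 = 0.3351.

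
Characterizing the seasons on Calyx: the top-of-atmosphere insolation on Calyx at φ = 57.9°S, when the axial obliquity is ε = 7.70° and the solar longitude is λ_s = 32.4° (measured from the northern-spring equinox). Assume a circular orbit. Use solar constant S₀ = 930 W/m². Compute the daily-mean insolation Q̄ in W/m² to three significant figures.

Q̄ ≈ 130 W/m²

Solar declination: sin δ = sin ε · sin λ_s = sin 7.70° × sin 32.4° = 0.07179, so δ = +4.117°.
cos H₀ = −tan(-57.9°) tan(+4.117°) = 0.1147, H₀ = 1.4558 rad.
Bracket: H₀ sin φ sin δ + cos φ cos δ sin H₀ = 1.4558×-0.84712×0.07179 + 0.53140×0.99742×0.99340 = -0.088534 + 0.526531 = 0.437997.
Q̄ = (S₀/π) × [bracket] = (930/π) × 0.437997 = 129.7 W/m².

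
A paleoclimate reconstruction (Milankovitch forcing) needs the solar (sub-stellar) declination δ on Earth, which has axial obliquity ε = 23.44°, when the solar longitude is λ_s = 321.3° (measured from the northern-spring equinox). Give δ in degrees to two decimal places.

sin δ = sin ε · sin λ_s = sin 23.44° × sin 321.3° = -0.248714.
δ = arcsin(-0.248714) = -14.40°.

δ = -14.40°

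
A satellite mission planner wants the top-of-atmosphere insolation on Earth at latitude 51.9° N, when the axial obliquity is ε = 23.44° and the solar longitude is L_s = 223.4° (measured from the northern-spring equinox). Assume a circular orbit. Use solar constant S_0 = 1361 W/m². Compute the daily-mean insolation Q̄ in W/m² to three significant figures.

Solar declination: sin δ = sin ε · sin L_s = sin 23.44° × sin 223.4° = -0.27332, so δ = -15.862°.
cos h₀ = −tan(+51.9°) tan(-15.862°) = 0.3624, h₀ = 1.2000 rad.
Bracket: h₀ sin ϕ sin δ + cos ϕ cos δ sin h₀ = 1.2000×0.78694×-0.27332 + 0.61704×0.96192×0.93203 = -0.258104 + 0.553200 = 0.295096.
Q̄ = (S_0/π) × [bracket] = (1361/π) × 0.295096 = 127.8 W/m².

Q̄ ≈ 128 W/m²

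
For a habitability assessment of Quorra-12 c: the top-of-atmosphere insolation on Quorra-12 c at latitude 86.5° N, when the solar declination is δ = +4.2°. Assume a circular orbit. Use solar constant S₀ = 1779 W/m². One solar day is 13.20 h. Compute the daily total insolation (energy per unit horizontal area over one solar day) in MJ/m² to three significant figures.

6.18 MJ/m²

cos H₀ = −tan(+86.5°) tan(+4.200°) = -1.2007 ≤ −1 ⇒ polar day, H₀ = π.
Bracket: H₀ sin φ sin δ + cos φ cos δ sin H₀ = 3.1416×0.99813×0.07324 + 0.06105×0.99731×0.00000 = 0.229661 + 0.000000 = 0.229661.
Q̄ = (S₀/π) × [bracket] = (1779/π) × 0.229661 = 130.05 W/m².
Daily total = Q̄ × 13.20 h × 3600 s/h = 130.05 × 13.20 × 3600 / 10⁶ = 6.180 MJ/m².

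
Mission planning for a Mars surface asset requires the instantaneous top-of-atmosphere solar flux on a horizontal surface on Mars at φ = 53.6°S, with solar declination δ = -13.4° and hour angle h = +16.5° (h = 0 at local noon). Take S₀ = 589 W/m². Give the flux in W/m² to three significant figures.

436 W/m²

cos θ_z = sin φ sin δ + cos φ cos δ cos h = 0.186532 + 0.553492 = 0.740024.
Flux = S₀ · cos θ_z = 589 × 0.740024 = 435.9 W/m².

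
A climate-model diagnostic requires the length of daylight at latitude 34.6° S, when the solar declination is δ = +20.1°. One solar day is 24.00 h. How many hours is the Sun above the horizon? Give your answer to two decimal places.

cos H₀ = −tan φ · tan δ = −tan(-34.6°) × tan(+20.100°) = 0.2525, so H₀ = 1.3156 rad = 75.38°.
Daylight = 2H₀/(2π) × 24.00 h = (1.3156/π) × 24.00 = 10.05 h.

10.05 h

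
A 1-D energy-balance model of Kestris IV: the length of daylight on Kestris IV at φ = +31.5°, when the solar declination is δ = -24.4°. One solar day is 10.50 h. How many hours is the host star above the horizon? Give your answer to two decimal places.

4.31 h

cos H₀ = −tan φ · tan δ = −tan(+31.5°) × tan(-24.400°) = 0.2780, so H₀ = 1.2891 rad = 73.86°.
Daylight = 2H₀/(2π) × 10.50 h = (1.2891/π) × 10.50 = 4.31 h.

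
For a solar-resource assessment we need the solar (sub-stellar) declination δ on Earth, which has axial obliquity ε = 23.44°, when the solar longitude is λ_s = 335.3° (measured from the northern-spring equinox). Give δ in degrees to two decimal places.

sin δ = sin ε · sin λ_s = sin 23.44° × sin 335.3° = -0.166223.
δ = arcsin(-0.166223) = -9.57°.

δ = -9.57°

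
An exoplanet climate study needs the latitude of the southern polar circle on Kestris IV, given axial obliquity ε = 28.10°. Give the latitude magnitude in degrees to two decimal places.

61.90°

The polar circle is the lowest latitude that experiences at least one full rotation of continuous darkness at the northern-summer solstice; it lies at |φ| = 90° − ε = 90° − 28.10° = 61.90°.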